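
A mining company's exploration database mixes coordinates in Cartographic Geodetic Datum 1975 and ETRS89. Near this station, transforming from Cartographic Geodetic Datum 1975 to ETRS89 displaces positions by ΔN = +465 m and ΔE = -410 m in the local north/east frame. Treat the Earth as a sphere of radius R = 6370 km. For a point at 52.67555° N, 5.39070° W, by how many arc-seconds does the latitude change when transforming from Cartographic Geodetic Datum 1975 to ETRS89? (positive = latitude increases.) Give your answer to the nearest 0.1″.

On a sphere of radius R, 1 rad of latitude = R, so Δφ = ΔN / R = 465.0 / 6370000 = 7.2998e-05 rad = 15.057″.

Δφ = 15.1″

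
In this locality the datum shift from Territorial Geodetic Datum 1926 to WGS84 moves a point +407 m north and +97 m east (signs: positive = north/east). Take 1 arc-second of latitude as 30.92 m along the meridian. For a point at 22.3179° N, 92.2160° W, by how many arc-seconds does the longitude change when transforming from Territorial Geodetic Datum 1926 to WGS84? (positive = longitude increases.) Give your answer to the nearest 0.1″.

Δλ = 3.4″

At latitude 22.3179°, cos φ = 0.925091.
1″ of longitude at this latitude = 30.92 × cos φ = 28.6038 m, so Δλ = 97.0 / 28.6038 = 3.391″.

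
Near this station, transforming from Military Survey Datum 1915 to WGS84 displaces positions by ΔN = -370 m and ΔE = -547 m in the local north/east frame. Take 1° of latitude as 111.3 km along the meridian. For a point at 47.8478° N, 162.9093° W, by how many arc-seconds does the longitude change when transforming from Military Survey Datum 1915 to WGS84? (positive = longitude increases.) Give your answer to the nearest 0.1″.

Δλ = -26.4″

At latitude 47.8478°, cos φ = 0.671102.
1° of longitude at this latitude = 111.3 × cos φ = 74.69 km, so Δλ = -547.0 / 74693.7 = -0.0073232° = -26.364″.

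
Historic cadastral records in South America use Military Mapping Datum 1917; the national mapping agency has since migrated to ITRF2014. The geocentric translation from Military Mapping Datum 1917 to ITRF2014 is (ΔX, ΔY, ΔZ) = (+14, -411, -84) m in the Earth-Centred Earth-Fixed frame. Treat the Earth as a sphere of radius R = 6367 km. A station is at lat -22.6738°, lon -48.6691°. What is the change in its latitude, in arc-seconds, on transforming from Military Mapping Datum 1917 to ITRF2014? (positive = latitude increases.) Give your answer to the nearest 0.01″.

sin φ = -0.385484, cos φ = 0.922714, sin λ = -0.750908, cos λ = 0.660407.
North component: ΔN = −sin φ cos λ·ΔX − sin φ sin λ·ΔY + cos φ·ΔZ = −(-0.385484)(0.660407)(14) − (-0.385484)(-0.750908)(-411) + (0.922714)(-84) = 45.03 m.
1° of latitude spans πR/180 = 111125 m, so Δφ = 45.03 / 111125 × 3600 = 1.459″.

Δφ = 1.46″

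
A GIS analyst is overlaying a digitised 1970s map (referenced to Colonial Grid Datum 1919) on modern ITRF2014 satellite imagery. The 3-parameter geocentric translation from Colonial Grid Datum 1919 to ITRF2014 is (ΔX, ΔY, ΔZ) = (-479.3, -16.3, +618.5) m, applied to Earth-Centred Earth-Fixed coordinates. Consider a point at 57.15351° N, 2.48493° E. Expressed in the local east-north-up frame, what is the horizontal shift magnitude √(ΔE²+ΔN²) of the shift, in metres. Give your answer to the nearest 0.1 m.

738.4 m

At φ = 57.15351°, λ = 2.48493°: sin φ = 0.840127, cos φ = 0.542390, sin λ = 0.043357, cos λ = 0.999060.
ΔE = −sin λ·ΔX + cos λ·ΔY = −(0.043357)·(-479.3) + (0.999060)·(-16.3) = 4.50 m.
ΔN = −sin φ cos λ·ΔX − sin φ sin λ·ΔY + cos φ·ΔZ = −(0.840127)(0.999060)(-479.3) − (0.840127)(0.043357)(-16.3) + (0.542390)(618.5) = 738.36 m.
Horizontal magnitude = √(ΔE² + ΔN²) = √(4.50² + 738.36²) = 738.37 m.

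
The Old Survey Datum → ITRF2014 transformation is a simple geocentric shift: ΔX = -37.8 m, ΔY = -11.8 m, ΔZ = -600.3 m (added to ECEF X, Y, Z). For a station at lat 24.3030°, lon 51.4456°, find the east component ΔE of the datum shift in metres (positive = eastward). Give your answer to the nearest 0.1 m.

ΔE = 22.2 m

At φ = 24.3030°, λ = 51.4456°: sin φ = 0.411562, cos φ = 0.911382, sin λ = 0.782017, cos λ = 0.623257.
ΔE = −sin λ·ΔX + cos λ·ΔY = −(0.782017)·(-37.8) + (0.623257)·(-11.8) = 22.21 m.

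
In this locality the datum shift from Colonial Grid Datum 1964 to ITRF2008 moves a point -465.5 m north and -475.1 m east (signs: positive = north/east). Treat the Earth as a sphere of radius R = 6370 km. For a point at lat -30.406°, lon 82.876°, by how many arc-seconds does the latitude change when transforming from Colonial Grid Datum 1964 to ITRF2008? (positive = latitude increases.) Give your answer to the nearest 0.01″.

On a sphere of radius R, 1 rad of latitude = R, so Δφ = ΔN / R = -465.5 / 6370000 = -7.3077e-05 rad = -15.073″.

Δφ = -15.07″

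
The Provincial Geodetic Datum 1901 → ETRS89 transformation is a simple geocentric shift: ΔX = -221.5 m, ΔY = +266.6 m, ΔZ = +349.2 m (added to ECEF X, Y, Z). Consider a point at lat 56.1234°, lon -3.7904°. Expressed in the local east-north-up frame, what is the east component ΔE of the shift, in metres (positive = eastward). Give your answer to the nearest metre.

ΔE = 251 m

The local east axis at (φ, λ) is (−sin λ, cos λ, 0), so ΔE = −sin(-3.7904°)·(-221.5) + cos(-3.7904°)·266.6 = 251.37 m.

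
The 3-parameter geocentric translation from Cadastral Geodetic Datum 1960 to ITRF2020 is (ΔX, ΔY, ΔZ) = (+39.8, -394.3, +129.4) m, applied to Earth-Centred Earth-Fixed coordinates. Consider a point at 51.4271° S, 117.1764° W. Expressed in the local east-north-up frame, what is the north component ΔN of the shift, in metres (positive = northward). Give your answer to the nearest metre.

At φ = -51.4271°, λ = -117.1764°: sin φ = -0.781815, cos φ = 0.623510, sin λ = -0.889605, cos λ = -0.456732.
ΔN = −sin φ cos λ·ΔX − sin φ sin λ·ΔY + cos φ·ΔZ = −(-0.781815)(-0.456732)(39.8) − (-0.781815)(-0.889605)(-394.3) + (0.623510)(129.4) = 340.71 m.

ΔN = 341 m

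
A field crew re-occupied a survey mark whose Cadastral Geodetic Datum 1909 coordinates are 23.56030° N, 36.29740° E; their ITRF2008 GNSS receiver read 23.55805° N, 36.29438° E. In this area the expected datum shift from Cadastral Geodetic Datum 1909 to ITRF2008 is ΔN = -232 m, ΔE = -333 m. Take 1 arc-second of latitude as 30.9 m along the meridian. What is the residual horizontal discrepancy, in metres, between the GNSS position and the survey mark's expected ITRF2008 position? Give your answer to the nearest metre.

Observed coordinate differences: Δφ = -0.00225°, Δλ = -0.00302°.
Converting to metres (1° lat = 111240 m, cos φ = 0.916640): observed ΔN = -250.3 m, observed ΔE = -307.9 m.
Subtracting the expected shift leaves a residual of -250.3 − (-232) = -18.3 m north and -307.9 − (-333) = 25.1 m east.
Residual distance = √((-18.3)² + 25.1²) = 31.0 m.

31 m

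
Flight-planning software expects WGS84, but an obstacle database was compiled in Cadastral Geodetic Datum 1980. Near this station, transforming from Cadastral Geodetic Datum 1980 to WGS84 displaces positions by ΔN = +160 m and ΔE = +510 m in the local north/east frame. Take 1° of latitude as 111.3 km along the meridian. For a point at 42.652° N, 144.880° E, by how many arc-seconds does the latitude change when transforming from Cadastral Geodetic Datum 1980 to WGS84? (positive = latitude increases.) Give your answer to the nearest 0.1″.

1° of latitude = 111.3 km, so Δφ = 160.0 / 111300 = 0.0014376° = 5.175″.

Δφ = 5.2″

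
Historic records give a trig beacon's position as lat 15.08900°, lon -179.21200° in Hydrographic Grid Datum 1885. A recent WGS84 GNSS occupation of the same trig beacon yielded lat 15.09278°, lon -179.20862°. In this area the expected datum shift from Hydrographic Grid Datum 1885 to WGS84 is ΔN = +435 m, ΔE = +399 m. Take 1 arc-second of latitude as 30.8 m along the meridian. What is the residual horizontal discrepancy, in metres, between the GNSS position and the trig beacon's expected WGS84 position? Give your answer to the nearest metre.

Observed coordinate differences: Δφ = +0.00378°, Δλ = +0.00338°.
Converting to metres (1° lat = 110880 m, cos φ = 0.965523): observed ΔN = 419.1 m, observed ΔE = 361.9 m.
Subtracting the expected shift leaves a residual of 419.1 − (435) = -15.9 m north and 361.9 − (399) = -37.1 m east.
Residual distance = √((-15.9)² + (-37.1)²) = 40.4 m.

40 m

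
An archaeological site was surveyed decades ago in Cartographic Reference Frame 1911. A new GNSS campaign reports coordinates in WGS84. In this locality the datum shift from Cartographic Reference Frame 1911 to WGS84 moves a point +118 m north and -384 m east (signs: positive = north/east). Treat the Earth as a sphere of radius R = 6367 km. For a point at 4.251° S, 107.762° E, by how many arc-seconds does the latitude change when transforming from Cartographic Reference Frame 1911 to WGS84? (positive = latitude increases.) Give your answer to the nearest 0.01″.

On a sphere of radius R, 1 rad of latitude = R, so Δφ = ΔN / R = 118.0 / 6367000 = 1.8533e-05 rad = 3.823″.

Δφ = 3.82″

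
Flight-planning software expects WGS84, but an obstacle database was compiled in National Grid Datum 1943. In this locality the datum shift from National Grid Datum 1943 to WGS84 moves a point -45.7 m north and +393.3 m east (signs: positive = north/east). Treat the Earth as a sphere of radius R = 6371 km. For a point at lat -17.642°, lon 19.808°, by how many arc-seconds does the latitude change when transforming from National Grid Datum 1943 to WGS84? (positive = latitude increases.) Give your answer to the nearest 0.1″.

On a sphere of radius R, 1 rad of latitude = R, so Δφ = ΔN / R = -45.7 / 6371000 = -7.1731e-06 rad = -1.480″.

Δφ = -1.5″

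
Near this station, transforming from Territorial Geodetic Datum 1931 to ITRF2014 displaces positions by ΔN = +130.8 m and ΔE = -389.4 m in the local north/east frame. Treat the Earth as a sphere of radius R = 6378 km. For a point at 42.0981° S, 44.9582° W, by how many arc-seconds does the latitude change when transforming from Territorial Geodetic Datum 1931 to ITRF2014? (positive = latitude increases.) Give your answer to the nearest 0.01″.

Δφ = 4.23″

On a sphere of radius R, 1 rad of latitude = R, so Δφ = ΔN / R = 130.8 / 6378000 = 2.0508e-05 rad = 4.230″.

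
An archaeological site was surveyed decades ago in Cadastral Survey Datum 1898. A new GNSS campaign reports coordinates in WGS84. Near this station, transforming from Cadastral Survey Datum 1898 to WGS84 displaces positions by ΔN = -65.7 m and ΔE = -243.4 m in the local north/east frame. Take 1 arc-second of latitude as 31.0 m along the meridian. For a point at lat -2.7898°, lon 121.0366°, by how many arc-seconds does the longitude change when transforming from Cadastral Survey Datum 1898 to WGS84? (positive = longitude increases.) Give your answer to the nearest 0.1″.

Δλ = -7.9″

At latitude -2.7898°, cos φ = 0.998815.
1″ of longitude at this latitude = 31.00 × cos φ = 30.9633 m, so Δλ = -243.4 / 30.9633 = -7.861″.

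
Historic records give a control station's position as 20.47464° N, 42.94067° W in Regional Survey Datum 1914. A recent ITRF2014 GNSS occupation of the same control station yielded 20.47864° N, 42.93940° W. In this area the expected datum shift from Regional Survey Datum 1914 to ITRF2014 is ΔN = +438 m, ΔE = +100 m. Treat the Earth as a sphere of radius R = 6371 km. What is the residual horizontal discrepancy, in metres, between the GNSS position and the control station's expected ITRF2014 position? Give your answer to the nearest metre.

Observed coordinate differences: Δφ = +0.00400°, Δλ = +0.00127°.
Converting to metres (1° lat = 111195 m, cos φ = 0.936827): observed ΔN = 444.8 m, observed ΔE = 132.3 m.
Subtracting the expected shift leaves a residual of 444.8 − (438) = 6.8 m north and 132.3 − (100) = 32.3 m east.
Residual distance = √(6.8² + 32.3²) = 33.0 m.

33 m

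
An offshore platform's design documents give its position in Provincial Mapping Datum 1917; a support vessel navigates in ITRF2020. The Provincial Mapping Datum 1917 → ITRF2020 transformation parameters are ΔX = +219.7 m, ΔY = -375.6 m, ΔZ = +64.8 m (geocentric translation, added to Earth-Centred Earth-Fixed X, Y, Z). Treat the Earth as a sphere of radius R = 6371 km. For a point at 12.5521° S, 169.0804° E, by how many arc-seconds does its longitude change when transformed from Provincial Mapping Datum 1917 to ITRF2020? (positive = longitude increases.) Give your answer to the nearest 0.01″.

sin φ = -0.217327, cos φ = 0.976099, sin λ = 0.189431, cos λ = -0.981894.
East component: ΔE = −sin λ·ΔX + cos λ·ΔY = −(0.189431)(219.7) + (-0.981894)(-375.6) = 327.18 m.
1° of latitude spans πR/180 = 111195 m; at latitude φ, 1° of longitude spans that × cos φ = 108537.2 m, so Δλ = 327.18 / 108537.2 × 3600 = 10.852″.

Δλ = 10.85″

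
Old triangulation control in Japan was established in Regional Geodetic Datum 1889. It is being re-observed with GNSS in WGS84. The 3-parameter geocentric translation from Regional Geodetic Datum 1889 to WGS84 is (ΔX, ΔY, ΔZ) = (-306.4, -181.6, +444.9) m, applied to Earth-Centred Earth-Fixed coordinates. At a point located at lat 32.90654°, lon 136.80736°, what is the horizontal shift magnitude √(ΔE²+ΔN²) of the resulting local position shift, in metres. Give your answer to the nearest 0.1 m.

468.2 m

At φ = 32.90654°, λ = 136.80736°: sin φ = 0.543270, cos φ = 0.839558, sin λ = 0.684453, cos λ = -0.729057.
ΔE = −sin λ·ΔX + cos λ·ΔY = −(0.684453)·(-306.4) + (-0.729057)·(-181.6) = 342.11 m.
ΔN = −sin φ cos λ·ΔX − sin φ sin λ·ΔY + cos φ·ΔZ = −(0.543270)(-0.729057)(-306.4) − (0.543270)(0.684453)(-181.6) + (0.839558)(444.9) = 319.69 m.
Horizontal magnitude = √(ΔE² + ΔN²) = √(342.11² + 319.69²) = 468.23 m.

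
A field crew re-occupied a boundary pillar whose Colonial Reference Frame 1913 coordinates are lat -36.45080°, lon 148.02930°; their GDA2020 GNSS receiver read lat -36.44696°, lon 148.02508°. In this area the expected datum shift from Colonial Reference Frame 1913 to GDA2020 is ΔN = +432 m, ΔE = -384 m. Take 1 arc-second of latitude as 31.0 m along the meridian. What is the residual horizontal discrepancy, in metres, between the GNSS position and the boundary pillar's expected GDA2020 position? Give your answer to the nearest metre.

Observed coordinate differences: Δφ = +0.00384°, Δλ = -0.00422°.
Converting to metres (1° lat = 111600 m, cos φ = 0.804367): observed ΔN = 428.5 m, observed ΔE = -378.8 m.
Subtracting the expected shift leaves a residual of 428.5 − (432) = -3.5 m north and -378.8 − (-384) = 5.2 m east.
Residual distance = √((-3.5)² + 5.2²) = 6.2 m.

6 m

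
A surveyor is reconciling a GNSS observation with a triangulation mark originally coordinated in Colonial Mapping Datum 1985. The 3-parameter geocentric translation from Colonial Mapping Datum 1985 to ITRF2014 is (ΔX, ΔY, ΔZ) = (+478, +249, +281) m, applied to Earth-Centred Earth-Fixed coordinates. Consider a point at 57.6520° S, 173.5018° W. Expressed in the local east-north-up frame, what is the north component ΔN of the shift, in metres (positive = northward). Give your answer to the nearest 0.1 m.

At φ = -57.6520°, λ = -173.5018°: sin φ = -0.844814, cos φ = 0.535060, sin λ = -0.113172, cos λ = -0.993575.
ΔN = −sin φ cos λ·ΔX − sin φ sin λ·ΔY + cos φ·ΔZ = −(-0.844814)(-0.993575)(478) − (-0.844814)(-0.113172)(249) + (0.535060)(281) = -274.68 m.

ΔN = -274.7 m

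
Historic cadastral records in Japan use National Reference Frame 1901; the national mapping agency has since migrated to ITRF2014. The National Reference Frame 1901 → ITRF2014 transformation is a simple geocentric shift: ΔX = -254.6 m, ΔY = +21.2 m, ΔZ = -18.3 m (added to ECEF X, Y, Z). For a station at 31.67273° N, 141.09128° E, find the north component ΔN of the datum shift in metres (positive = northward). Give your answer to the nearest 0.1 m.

The local north axis is (−sin φ cos λ, −sin φ sin λ, cos φ), giving ΔN = -104.024 − 6.991 − 15.574 = -126.59 m.

ΔN = -126.6 m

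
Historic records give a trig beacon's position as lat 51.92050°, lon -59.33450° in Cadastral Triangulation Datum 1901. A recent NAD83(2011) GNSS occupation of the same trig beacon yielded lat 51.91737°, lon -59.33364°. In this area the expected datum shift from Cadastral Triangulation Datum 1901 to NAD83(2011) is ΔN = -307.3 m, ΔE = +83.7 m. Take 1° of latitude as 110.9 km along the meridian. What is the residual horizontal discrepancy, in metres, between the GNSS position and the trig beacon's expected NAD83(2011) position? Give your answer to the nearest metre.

47 m

Observed coordinate differences: Δφ = -0.00313°, Δλ = +0.00086°.
Converting to metres (1° lat = 110900 m, cos φ = 0.616754): observed ΔN = -347.1 m, observed ΔE = 58.8 m.
Subtracting the expected shift leaves a residual of -347.1 − (-307.3) = -39.8 m north and 58.8 − (83.7) = -24.9 m east.
Residual distance = √((-39.8)² + (-24.9)²) = 46.9 m.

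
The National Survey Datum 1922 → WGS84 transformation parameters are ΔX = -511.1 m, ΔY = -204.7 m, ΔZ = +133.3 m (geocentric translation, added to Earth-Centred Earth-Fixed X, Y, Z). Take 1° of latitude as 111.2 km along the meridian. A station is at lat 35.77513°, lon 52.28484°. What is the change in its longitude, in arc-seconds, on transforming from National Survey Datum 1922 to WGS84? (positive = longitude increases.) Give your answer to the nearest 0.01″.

Δλ = 11.14″

sin φ = 0.584606, cos φ = 0.811318, sin λ = 0.791062, cos λ = 0.611736.
East component: ΔE = −sin λ·ΔX + cos λ·ΔY = −(0.791062)(-511.1) + (0.611736)(-204.7) = 279.09 m.
1° of latitude spans 111200 m; at latitude φ, 1° of longitude spans that × cos φ = 90218.5 m, so Δλ = 279.09 / 90218.5 × 3600 = 11.137″.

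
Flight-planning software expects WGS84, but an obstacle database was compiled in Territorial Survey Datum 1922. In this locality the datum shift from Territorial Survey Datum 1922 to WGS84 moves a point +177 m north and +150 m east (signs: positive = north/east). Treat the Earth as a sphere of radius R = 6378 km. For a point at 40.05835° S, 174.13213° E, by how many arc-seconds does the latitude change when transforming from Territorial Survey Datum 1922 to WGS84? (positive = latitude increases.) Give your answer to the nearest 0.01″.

On a sphere of radius R, 1 rad of latitude = R, so Δφ = ΔN / R = 177.0 / 6378000 = 2.7752e-05 rad = 5.724″.

Δφ = 5.72″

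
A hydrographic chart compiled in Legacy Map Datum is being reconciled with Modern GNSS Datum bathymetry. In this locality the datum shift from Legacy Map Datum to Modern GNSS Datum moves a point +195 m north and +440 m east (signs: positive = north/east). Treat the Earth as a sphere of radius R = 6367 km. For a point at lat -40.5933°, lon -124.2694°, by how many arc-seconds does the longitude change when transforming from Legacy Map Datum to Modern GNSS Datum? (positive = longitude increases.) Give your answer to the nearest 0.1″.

Δλ = 18.8″

At latitude -40.5933°, cos φ = 0.759347.
One radian of longitude at latitude φ spans R cos φ, so Δλ = ΔE / (R cos φ) = 440.0 / (6367000 × 0.759347) = 9.1008e-05 rad = 18.772″.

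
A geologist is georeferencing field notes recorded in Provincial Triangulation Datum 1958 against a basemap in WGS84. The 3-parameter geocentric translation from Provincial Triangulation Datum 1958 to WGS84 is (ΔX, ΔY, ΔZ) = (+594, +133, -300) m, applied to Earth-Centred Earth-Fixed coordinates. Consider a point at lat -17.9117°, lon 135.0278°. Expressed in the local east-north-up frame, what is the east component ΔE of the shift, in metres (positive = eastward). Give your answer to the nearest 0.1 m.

ΔE = -513.9 m

The local east axis at (φ, λ) is (−sin λ, cos λ, 0), so ΔE = −sin(135.0278°)·594 + cos(135.0278°)·133 = -513.91 m.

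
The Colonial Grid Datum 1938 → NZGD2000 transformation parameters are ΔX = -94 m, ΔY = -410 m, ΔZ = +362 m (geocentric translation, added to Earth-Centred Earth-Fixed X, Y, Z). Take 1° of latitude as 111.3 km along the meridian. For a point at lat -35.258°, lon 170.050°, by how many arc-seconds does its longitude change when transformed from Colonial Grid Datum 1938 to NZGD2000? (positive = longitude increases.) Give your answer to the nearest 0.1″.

sin φ = -0.577259, cos φ = 0.816561, sin λ = 0.172789, cos λ = -0.984959.
East component: ΔE = −sin λ·ΔX + cos λ·ΔY = −(0.172789)(-94) + (-0.984959)(-410) = 420.08 m.
1° of latitude spans 111300 m; at latitude φ, 1° of longitude spans that × cos φ = 90883.2 m, so Δλ = 420.08 / 90883.2 × 3600 = 16.640″.

Δλ = 16.6″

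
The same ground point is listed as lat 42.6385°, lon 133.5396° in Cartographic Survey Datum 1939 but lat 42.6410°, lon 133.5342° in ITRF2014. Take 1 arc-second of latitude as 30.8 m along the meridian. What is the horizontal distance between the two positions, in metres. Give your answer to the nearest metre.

Δφ = 42.6410° − 42.6385° = +0.0025°; Δλ = 133.5342° − 133.5396° = -0.0054°.
1° of latitude = 3600 × 30.80 = 110880 m.
ΔN = Δφ × 110880 = 277.2 m; ΔE = Δλ × 110880 × cos(42.6385°) = -0.0054 × 110880 × 0.735642 = -440.5 m.
Distance = √(ΔE² + ΔN²) = √((-440.5)² + 277.2²) = 520.4 m.

520 m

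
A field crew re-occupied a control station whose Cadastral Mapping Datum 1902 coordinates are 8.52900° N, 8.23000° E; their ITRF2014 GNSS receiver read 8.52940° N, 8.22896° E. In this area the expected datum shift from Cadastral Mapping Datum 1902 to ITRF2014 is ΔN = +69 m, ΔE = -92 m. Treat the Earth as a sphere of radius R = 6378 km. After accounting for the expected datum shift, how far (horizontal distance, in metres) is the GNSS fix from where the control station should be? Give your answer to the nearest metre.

33 m

Observed coordinate differences: Δφ = +0.00040°, Δλ = -0.00104°.
Converting to metres (1° lat = 111317 m, cos φ = 0.988941): observed ΔN = 44.5 m, observed ΔE = -114.5 m.
Subtracting the expected shift leaves a residual of 44.5 − (69) = -24.5 m north and -114.5 − (-92) = -22.5 m east.
Residual distance = √((-24.5)² + (-22.5)²) = 33.2 m.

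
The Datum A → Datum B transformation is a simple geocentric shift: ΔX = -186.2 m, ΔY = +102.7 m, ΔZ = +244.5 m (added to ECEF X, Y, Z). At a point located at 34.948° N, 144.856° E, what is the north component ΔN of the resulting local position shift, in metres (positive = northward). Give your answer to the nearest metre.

ΔN = 79 m

At φ = 34.948°, λ = 144.856°: sin φ = 0.572833, cos φ = 0.819672, sin λ = 0.575633, cos λ = -0.817708.
ΔN = −sin φ cos λ·ΔX − sin φ sin λ·ΔY + cos φ·ΔZ = −(0.572833)(-0.817708)(-186.2) − (0.572833)(0.575633)(102.7) + (0.819672)(244.5) = 79.33 m.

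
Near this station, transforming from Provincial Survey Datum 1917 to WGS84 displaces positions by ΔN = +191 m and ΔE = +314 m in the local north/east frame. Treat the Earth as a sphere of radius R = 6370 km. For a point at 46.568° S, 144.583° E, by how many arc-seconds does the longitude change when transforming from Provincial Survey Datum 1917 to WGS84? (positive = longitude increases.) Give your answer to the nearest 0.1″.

Δλ = 14.8″

At latitude -46.568°, cos φ = 0.687493.
One radian of longitude at latitude φ spans R cos φ, so Δλ = ΔE / (R cos φ) = 314.0 / (6370000 × 0.687493) = 7.1700e-05 rad = 14.789″.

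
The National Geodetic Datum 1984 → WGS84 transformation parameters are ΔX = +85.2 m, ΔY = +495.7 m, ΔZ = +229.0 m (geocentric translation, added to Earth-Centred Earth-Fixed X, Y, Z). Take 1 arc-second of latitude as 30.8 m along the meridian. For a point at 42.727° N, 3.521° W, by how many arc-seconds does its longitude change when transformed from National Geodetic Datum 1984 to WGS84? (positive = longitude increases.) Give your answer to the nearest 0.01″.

sin φ = 0.678506, cos φ = 0.734595, sin λ = -0.061414, cos λ = 0.998112.
East component: ΔE = −sin λ·ΔX + cos λ·ΔY = −(-0.061414)(85.2) + (0.998112)(495.7) = 500.00 m.
1° of latitude spans 3600 × 30.80 = 110880 m; at latitude φ, 1° of longitude spans that × cos φ = 81451.9 m, so Δλ = 500.00 / 81451.9 × 3600 = 22.099″.

Δλ = 22.10″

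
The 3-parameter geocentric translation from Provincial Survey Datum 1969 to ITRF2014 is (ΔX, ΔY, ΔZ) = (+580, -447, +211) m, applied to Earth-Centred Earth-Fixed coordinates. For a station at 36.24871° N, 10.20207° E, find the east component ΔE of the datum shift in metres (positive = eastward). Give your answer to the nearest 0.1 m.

The local east axis at (φ, λ) is (−sin λ, cos λ, 0), so ΔE = −sin(10.20207°)·580 + cos(10.20207°)·(-447) = -542.66 m.

ΔE = -542.7 m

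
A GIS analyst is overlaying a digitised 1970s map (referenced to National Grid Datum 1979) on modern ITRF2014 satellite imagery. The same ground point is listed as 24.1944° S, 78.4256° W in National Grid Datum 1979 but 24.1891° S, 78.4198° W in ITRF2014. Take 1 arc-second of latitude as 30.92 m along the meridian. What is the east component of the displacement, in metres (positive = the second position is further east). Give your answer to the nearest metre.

ΔE = 589 m

Δφ = -24.1891° − -24.1944° = +0.0053°; Δλ = -78.4198° − -78.4256° = +0.0058°.
1° of latitude = 3600 × 30.92 = 111312 m.
ΔN = Δφ × 111312 = 590.0 m; ΔE = Δλ × 111312 × cos(-24.1944°) = +0.0058 × 111312 × 0.912160 = 588.9 m.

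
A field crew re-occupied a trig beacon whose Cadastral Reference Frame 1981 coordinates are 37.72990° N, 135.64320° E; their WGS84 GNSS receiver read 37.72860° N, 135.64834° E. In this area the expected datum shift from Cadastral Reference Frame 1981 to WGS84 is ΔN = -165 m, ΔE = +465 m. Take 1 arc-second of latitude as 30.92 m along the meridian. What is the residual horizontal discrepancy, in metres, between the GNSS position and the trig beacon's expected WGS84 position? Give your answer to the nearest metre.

Observed coordinate differences: Δφ = -0.00130°, Δλ = +0.00514°.
Converting to metres (1° lat = 111312 m, cos φ = 0.790904): observed ΔN = -144.7 m, observed ΔE = 452.5 m.
Subtracting the expected shift leaves a residual of -144.7 − (-165) = 20.3 m north and 452.5 − (465) = -12.5 m east.
Residual distance = √(20.3² + (-12.5)²) = 23.8 m.

24 m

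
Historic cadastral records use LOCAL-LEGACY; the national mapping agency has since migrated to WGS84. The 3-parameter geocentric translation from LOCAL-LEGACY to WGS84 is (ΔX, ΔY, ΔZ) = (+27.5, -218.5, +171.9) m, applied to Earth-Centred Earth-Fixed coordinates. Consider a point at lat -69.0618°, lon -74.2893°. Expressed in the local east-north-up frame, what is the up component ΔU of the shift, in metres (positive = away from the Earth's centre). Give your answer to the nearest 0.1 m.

At φ = -69.0618°, λ = -74.2893°: sin φ = -0.933966, cos φ = 0.357361, sin λ = -0.962641, cos λ = 0.270780.
ΔU = cos φ cos λ·ΔX + cos φ sin λ·ΔY + sin φ·ΔZ = (0.357361)(0.270780)(27.5) + (0.357361)(-0.962641)(-218.5) + (-0.933966)(171.9) = -82.72 m.

ΔU = -82.7 m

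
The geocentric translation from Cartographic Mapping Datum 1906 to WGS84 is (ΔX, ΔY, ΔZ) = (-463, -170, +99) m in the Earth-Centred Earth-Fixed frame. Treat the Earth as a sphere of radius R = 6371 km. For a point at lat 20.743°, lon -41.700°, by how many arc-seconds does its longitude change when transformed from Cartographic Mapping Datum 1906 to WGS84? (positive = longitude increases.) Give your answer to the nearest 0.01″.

Δλ = -15.06″

sin φ = 0.354177, cos φ = 0.935178, sin λ = -0.665230, cos λ = 0.746638.
East component: ΔE = −sin λ·ΔX + cos λ·ΔY = −(-0.665230)(-463) + (0.746638)(-170) = -434.93 m.
1° of latitude spans πR/180 = 111195 m; at latitude φ, 1° of longitude spans that × cos φ = 103987.1 m, so Δλ = -434.93 / 103987.1 × 3600 = -15.057″.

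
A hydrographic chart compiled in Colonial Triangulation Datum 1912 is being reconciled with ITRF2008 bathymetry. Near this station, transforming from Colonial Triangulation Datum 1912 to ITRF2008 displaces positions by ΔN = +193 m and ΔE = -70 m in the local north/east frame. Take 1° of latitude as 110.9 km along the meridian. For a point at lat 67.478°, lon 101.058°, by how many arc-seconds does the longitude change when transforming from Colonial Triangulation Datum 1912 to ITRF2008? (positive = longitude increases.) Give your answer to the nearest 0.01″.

Δλ = -5.93″

At latitude 67.478°, cos φ = 0.383038.
1° of longitude at this latitude = 110.9 × cos φ = 42.48 km, so Δλ = -70.0 / 42478.9 = -0.0016479° = -5.932″.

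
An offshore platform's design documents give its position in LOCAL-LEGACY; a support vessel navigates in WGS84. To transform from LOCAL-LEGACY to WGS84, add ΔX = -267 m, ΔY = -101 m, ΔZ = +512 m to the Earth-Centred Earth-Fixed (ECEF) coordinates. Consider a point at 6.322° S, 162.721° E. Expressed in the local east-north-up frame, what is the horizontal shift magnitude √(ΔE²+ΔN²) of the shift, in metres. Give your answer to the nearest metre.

562 m

The local east axis at (φ, λ) is (−sin λ, cos λ, 0), so ΔE = −sin(162.721°)·(-267) + cos(162.721°)·(-101) = 175.75 m.
The local north axis is (−sin φ cos λ, −sin φ sin λ, cos φ), giving ΔN = 28.074 − 3.303 + 508.886 = 533.66 m.
Horizontal magnitude = √(ΔE² + ΔN²) = √(175.75² + 533.66²) = 561.85 m.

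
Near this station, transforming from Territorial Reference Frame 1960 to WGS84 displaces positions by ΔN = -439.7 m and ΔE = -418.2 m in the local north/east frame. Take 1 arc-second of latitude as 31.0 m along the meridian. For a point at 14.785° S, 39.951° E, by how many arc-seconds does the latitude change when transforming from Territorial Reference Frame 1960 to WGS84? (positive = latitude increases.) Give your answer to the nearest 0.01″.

1″ of latitude = 31.00 m, so Δφ = -439.7 / 31.00 = -14.184″.

Δφ = -14.18″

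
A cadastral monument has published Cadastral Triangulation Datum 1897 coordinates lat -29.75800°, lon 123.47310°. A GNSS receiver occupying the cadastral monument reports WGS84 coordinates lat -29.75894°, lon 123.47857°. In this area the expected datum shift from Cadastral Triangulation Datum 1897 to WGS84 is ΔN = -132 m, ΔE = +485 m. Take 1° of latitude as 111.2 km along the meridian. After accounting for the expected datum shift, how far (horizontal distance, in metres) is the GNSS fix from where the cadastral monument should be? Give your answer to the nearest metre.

51 m

Observed coordinate differences: Δφ = -0.00094°, Δλ = +0.00547°.
Converting to metres (1° lat = 111200 m, cos φ = 0.868130): observed ΔN = -104.5 m, observed ΔE = 528.1 m.
Subtracting the expected shift leaves a residual of -104.5 − (-132) = 27.5 m north and 528.1 − (485) = 43.1 m east.
Residual distance = √(27.5² + 43.1²) = 51.1 m.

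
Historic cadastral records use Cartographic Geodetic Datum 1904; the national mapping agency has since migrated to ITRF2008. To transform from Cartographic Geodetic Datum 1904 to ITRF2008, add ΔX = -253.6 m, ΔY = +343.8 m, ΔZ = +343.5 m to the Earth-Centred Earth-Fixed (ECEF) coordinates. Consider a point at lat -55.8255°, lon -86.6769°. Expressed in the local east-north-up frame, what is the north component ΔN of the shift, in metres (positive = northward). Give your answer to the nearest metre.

At φ = -55.8255°, λ = -86.6769°: sin φ = -0.827331, cos φ = 0.561715, sin λ = -0.998319, cos λ = 0.057967.
ΔN = −sin φ cos λ·ΔX − sin φ sin λ·ΔY + cos φ·ΔZ = −(-0.827331)(0.057967)(-253.6) − (-0.827331)(-0.998319)(343.8) + (0.561715)(343.5) = -103.17 m.

ΔN = -103 m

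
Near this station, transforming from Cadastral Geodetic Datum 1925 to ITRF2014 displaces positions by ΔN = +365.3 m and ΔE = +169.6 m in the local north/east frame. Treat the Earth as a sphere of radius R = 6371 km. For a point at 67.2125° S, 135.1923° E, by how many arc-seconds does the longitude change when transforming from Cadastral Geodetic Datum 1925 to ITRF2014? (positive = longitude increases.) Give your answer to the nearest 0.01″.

At latitude -67.2125°, cos φ = 0.387314.
One radian of longitude at latitude φ spans R cos φ, so Δλ = ΔE / (R cos φ) = 169.6 / (6371000 × 0.387314) = 6.8731e-05 rad = 14.177″.

Δλ = 14.18″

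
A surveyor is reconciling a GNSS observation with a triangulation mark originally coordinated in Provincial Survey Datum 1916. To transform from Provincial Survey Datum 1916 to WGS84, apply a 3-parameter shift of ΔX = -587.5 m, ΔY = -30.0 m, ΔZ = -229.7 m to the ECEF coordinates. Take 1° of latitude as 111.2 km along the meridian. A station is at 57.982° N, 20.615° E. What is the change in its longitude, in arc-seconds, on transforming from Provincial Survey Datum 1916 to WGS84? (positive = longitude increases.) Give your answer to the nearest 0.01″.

Δλ = 10.92″

sin φ = 0.847882, cos φ = 0.530186, sin λ = 0.352087, cos λ = 0.935967.
East component: ΔE = −sin λ·ΔX + cos λ·ΔY = −(0.352087)(-587.5) + (0.935967)(-30.0) = 178.77 m.
1° of latitude spans 111200 m; at latitude φ, 1° of longitude spans that × cos φ = 58956.6 m, so Δλ = 178.77 / 58956.6 × 3600 = 10.916″.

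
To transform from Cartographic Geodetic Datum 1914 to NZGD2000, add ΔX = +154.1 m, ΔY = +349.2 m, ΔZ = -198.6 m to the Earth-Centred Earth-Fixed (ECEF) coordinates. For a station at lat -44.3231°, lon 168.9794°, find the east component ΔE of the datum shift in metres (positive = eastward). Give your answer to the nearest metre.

ΔE = -372 m

At φ = -44.3231°, λ = 168.9794°: sin φ = -0.698704, cos φ = 0.715411, sin λ = 0.191162, cos λ = -0.981559.
ΔE = −sin λ·ΔX + cos λ·ΔY = −(0.191162)·(154.1) + (-0.981559)·(349.2) = -372.22 m.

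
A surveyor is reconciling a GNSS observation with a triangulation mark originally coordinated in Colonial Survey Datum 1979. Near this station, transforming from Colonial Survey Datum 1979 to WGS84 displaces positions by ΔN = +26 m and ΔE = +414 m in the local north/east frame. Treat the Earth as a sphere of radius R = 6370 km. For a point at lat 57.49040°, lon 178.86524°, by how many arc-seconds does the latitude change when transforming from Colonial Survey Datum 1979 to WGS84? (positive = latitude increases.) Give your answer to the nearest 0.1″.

Δφ = 0.8″

On a sphere of radius R, 1 rad of latitude = R, so Δφ = ΔN / R = 26.0 / 6370000 = 4.0816e-06 rad = 0.842″.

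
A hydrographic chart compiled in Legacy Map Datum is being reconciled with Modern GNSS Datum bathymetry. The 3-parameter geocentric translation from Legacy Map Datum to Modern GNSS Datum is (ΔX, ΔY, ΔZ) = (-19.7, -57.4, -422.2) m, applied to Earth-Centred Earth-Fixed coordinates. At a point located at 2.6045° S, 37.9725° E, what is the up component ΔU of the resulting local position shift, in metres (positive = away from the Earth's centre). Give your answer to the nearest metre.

ΔU = -32 m

The local up (radial) axis is (cos φ cos λ, cos φ sin λ, sin φ), giving ΔU = -15.514 − 35.281 + 19.185 = -31.61 m.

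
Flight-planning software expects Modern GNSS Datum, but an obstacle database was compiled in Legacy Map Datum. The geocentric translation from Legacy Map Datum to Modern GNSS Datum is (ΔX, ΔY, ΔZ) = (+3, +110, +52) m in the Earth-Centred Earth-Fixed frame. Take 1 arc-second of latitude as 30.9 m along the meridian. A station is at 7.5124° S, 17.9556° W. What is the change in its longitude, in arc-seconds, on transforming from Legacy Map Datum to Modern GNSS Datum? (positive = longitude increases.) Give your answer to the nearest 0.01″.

sin φ = -0.130741, cos φ = 0.991417, sin λ = -0.308280, cos λ = 0.951296.
East component: ΔE = −sin λ·ΔX + cos λ·ΔY = −(-0.308280)(3) + (0.951296)(110) = 105.57 m.
1° of latitude spans 3600 × 30.90 = 111240 m; at latitude φ, 1° of longitude spans that × cos φ = 110285.2 m, so Δλ = 105.57 / 110285.2 × 3600 = 3.446″.

Δλ = 3.45″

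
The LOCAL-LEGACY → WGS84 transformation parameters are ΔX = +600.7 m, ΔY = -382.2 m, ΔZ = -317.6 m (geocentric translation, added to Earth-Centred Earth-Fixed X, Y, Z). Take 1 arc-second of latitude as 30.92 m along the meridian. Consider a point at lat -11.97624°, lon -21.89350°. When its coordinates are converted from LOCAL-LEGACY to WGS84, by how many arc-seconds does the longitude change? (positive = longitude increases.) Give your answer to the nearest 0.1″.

Δλ = -4.3″

sin φ = -0.207506, cos φ = 0.978234, sin λ = -0.372883, cos λ = 0.927879.
East component: ΔE = −sin λ·ΔX + cos λ·ΔY = −(-0.372883)(600.7) + (0.927879)(-382.2) = -130.64 m.
1° of latitude spans 3600 × 30.92 = 111312 m; at latitude φ, 1° of longitude spans that × cos φ = 108889.2 m, so Δλ = -130.64 / 108889.2 × 3600 = -4.319″.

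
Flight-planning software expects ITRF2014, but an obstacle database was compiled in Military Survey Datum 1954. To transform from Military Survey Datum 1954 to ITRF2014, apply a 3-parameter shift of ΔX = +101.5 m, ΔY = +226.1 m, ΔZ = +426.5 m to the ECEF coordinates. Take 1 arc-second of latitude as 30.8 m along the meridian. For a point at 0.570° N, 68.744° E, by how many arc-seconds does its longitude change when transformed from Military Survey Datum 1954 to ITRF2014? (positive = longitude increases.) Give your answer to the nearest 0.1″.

sin φ = 0.009948, cos φ = 0.999951, sin λ = 0.931970, cos λ = 0.362536.
East component: ΔE = −sin λ·ΔX + cos λ·ΔY = −(0.931970)(101.5) + (0.362536)(226.1) = -12.63 m.
1° of latitude spans 3600 × 30.80 = 110880 m; at latitude φ, 1° of longitude spans that × cos φ = 110874.5 m, so Δλ = -12.63 / 110874.5 × 3600 = -0.410″.

Δλ = -0.4″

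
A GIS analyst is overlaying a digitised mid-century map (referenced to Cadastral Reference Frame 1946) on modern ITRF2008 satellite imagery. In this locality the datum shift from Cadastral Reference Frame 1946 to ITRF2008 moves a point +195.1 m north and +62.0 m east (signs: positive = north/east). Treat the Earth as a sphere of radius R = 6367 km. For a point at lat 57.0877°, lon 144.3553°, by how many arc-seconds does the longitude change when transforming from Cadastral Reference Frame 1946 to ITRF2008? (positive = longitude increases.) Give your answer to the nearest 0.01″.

At latitude 57.0877°, cos φ = 0.543355.
One radian of longitude at latitude φ spans R cos φ, so Δλ = ΔE / (R cos φ) = 62.0 / (6367000 × 0.543355) = 1.7921e-05 rad = 3.697″.

Δλ = 3.70″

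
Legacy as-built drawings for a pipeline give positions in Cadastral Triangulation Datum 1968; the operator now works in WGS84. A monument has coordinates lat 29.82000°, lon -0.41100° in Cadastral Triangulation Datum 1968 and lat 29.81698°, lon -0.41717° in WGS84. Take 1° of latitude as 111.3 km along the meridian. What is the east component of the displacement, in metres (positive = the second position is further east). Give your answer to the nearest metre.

ΔE = -596 m

Δφ = 29.81698° − 29.82000° = -0.00302°; Δλ = -0.41717° − -0.41100° = -0.00617°.
ΔN = Δφ × 111300 = -336.1 m; ΔE = Δλ × 111300 × cos(29.82000°) = -0.00617 × 111300 × 0.867592 = -595.8 m.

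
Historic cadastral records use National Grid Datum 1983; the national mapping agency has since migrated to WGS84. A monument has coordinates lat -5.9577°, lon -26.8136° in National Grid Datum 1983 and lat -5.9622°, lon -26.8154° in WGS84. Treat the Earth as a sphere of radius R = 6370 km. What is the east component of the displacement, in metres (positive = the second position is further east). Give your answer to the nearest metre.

ΔE = -199 m

Δφ = -5.9622° − -5.9577° = -0.0045°; Δλ = -26.8154° − -26.8136° = -0.0018°.
1° along a meridian = πR/180 = 111177 m.
ΔN = Δφ × 111177 = -500.3 m; ΔE = Δλ × 111177 × cos(-5.9577°) = -0.0018 × 111177 × 0.994599 = -199.0 m.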